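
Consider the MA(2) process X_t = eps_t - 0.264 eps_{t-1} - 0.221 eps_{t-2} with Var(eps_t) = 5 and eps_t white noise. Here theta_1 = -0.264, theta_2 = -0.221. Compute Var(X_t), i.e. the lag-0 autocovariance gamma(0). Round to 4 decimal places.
\gamma(0) = 5.5927

For an MA(q) process X_t = eps_t + sum_i theta_i eps_{t-i} with
Var(eps_t) = sigma^2, the variance is
  gamma(0) = sigma^2 * (1 + sum_i theta_i^2).
  sum_i theta_i^2 = (-0.264)^2 + (-0.221)^2 = 0.069696 + 0.048841 = 0.118537.
  gamma(0) = 5 * (1 + 0.118537) = 5 * 1.118537 = 5.592685, which rounds to 5.5927.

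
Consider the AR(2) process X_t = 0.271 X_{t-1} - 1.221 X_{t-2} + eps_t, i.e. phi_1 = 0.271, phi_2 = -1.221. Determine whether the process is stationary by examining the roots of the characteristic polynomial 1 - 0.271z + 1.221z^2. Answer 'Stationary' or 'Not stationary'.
\text{Not stationary}

The AR(p) characteristic polynomial is P(z) = 1 - 0.271z + 1.221z^2.
Stationarity requires all roots to lie outside the unit circle, i.e. |z| > 1 for every root.
Set 1 + (-0.271) z + (1.221) z^2 = 0, i.e. a z^2 + b z + c = 0 with a = 1.221, b = -0.271, c = 1.
Discriminant D = b^2 - 4ac = (-0.271)^2 - 4*(1.221)*1 = 0.073441 - (4.884) = -4.810559.
D < 0, so the roots are the complex-conjugate pair z = (-b +/- i sqrt(-D)) / (2a) = 0.111 +/- 0.8982i.
For a conjugate pair |z|^2 = z * conj(z) = (product of roots) = c/a = 1/(1.221) = 0.819001, so |z| = sqrt(0.819001) = 0.905 for both roots.
Moduli of all roots: 0.9050, 0.9050.
All moduli strictly greater than 1? No.
Verdict: Not stationary.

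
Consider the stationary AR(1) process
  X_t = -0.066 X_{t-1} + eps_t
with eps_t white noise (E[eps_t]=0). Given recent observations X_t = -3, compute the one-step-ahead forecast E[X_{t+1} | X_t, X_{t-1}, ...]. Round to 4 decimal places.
E[X_{t+1} \mid \mathcal F_t] = 0.1980

For an AR(p) model X_t = c + sum_i phi_i X_{t-i} + eps_t, the
one-step-ahead conditional mean is
  E[X_{t+1} | X_t, ...] = c + sum_i phi_i X_{t+1-i}.
Substitute known values:
  E[X_{t+1} | ...] = (-0.066) * (-3)
                   = 0.1980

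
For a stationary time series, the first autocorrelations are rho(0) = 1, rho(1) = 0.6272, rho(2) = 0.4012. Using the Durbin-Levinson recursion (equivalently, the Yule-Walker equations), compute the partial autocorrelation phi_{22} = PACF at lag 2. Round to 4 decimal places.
\phi_{22} = 0.0129

The PACF at lag k is phi_{kk}, the last component of the solution
to the Yule-Walker system G_k phi = r_k where
  (G_k)_{ij} = rho(|i - j|), (r_k)_i = rho(i), i,j = 1..k.
Equivalently, Durbin-Levinson gives phi_{kk} iteratively:
  phi_{11} = rho(1)
  phi_{kk} = [rho(k) - sum_{j=1..k-1} phi_{k-1,j} rho(k-j)]
            / [1 - sum_{j=1..k-1} phi_{k-1,j} rho(j)],
  phi_{k,j} = phi_{k-1,j} - phi_{kk} phi_{k-1,k-j},  j = 1..k-1.
Step k = 1:
  phi_11 = rho(1) = 0.6272.
Step k = 2:
  phi_22 = [rho(2) - phi_11 rho(1)] / [1 - phi_11 rho(1)] = [0.4012 - (0.6272)(0.6272)] / [1 - (0.6272)(0.6272)]
         = 0.00782016 / 0.60662016 = 0.0129.
Therefore phi_{22} = 0.0129.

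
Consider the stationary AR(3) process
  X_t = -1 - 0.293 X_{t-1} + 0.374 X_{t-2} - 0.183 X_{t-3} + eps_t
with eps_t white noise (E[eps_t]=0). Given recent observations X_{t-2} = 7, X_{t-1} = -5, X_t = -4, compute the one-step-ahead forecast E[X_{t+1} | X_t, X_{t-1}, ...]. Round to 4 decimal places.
E[X_{t+1} \mid \mathcal F_t] = -2.9790

For an AR(p) model X_t = c + sum_i phi_i X_{t-i} + eps_t, the
one-step-ahead conditional mean is
  E[X_{t+1} | X_t, ...] = c + sum_i phi_i X_{t+1-i}.
Substitute known values:
  E[X_{t+1} | ...] = -1 + (-0.293) * (-4) + (0.374) * (-5) + (-0.183) * (7)
                   = -2.9790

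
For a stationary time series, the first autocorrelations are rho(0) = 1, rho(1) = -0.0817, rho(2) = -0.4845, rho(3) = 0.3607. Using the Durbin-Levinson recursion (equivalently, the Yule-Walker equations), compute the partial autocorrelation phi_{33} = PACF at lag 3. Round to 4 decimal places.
\phi_{33} = 0.3480

The PACF at lag k is phi_{kk}, the last component of the solution
to the Yule-Walker system G_k phi = r_k where
  (G_k)_{ij} = rho(|i - j|), (r_k)_i = rho(i), i,j = 1..k.
Equivalently, Durbin-Levinson gives phi_{kk} iteratively:
  phi_{11} = rho(1)
  phi_{kk} = [rho(k) - sum_{j=1..k-1} phi_{k-1,j} rho(k-j)]
            / [1 - sum_{j=1..k-1} phi_{k-1,j} rho(j)],
  phi_{k,j} = phi_{k-1,j} - phi_{kk} phi_{k-1,k-j},  j = 1..k-1.
Step k = 1:
  phi_11 = rho(1) = -0.0817.
Step k = 2:
  phi_22 = [rho(2) - phi_11 rho(1)] / [1 - phi_11 rho(1)] = [-0.4845 - (-0.0817)(-0.0817)] / [1 - (-0.0817)(-0.0817)]
         = -0.49117489 / 0.99332511 = -0.494475.
  Update: phi_21 = phi_11 - phi_22 phi_11 = -0.0817 - (-0.494475)(-0.0817) = -0.122099.
Step k = 3:
  phi_33 = [rho(3) - phi_21 rho(2) - phi_22 rho(1)] / [1 - phi_21 rho(1) - phi_22 rho(2)]
    numerator   = 0.3607 - (-0.122099)(-0.4845) - (-0.494475)(-0.0817) = 0.26114456
    denominator = 1 - (-0.122099)(-0.0817) - (-0.494475)(-0.4845) = 0.75045118
  phi_33 = 0.26114456 / 0.75045118 = 0.348.
Therefore phi_{33} = 0.3480.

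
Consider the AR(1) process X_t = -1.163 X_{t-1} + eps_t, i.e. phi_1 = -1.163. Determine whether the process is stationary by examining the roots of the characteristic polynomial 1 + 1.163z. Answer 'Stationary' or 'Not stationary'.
\text{Not stationary}

The AR(p) characteristic polynomial is P(z) = 1 + 1.163z.
Stationarity requires all roots to lie outside the unit circle, i.e. |z| > 1 for every root.
This is linear in z: 1 + (1.163) z = 0  =>  z = -1/(1.163) = -0.859845,  |z| = 0.859845.
Moduli of all roots: 0.8598.
All moduli strictly greater than 1? No.
Verdict: Not stationary.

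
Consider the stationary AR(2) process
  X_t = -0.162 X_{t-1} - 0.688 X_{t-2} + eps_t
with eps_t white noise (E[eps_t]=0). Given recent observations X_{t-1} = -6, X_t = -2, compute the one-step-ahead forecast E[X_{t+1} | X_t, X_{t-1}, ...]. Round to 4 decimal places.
E[X_{t+1} \mid \mathcal F_t] = 4.4520

For an AR(p) model X_t = c + sum_i phi_i X_{t-i} + eps_t, the
one-step-ahead conditional mean is
  E[X_{t+1} | X_t, ...] = c + sum_i phi_i X_{t+1-i}.
Substitute known values:
  E[X_{t+1} | ...] = (-0.162) * (-2) + (-0.688) * (-6)
                   = 4.4520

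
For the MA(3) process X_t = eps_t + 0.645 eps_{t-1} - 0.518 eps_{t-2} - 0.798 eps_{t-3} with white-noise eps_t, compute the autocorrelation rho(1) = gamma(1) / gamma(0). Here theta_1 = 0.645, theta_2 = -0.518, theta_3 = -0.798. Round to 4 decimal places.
\rho(1) = 0.3120

For an MA(q) process with theta_0 = 1, the autocovariance is
  gamma(k) = sigma^2 * sum_{i=0..q-k} theta_i * theta_{i+k},
and rho(k) = gamma(k) / gamma(0). Sigma^2 cancels.
  numerator   = (1)*(0.645) + (0.645)*(-0.518) + (-0.518)*(-0.798) = 0.724254.
  denominator = (1)^2 + (0.645)^2 + (-0.518)^2 + (-0.798)^2 = 2.321153.
  rho(1) = 0.724254 / 2.321153 = 0.3120.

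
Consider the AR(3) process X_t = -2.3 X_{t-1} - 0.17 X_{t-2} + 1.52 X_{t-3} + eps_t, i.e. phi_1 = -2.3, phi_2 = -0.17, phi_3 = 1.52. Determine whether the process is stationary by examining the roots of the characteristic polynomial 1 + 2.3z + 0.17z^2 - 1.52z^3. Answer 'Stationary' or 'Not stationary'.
\text{Not stationary}

The AR(p) characteristic polynomial is P(z) = 1 + 2.3z + 0.17z^2 - 1.52z^3.
Stationarity requires all roots to lie outside the unit circle, i.e. |z| > 1 for every root.
Degree 3: look for a simple real root z0 first, then factor out (1 - z/z0) and solve the remaining quadratic.
Testing z0 = -0.625: P(-0.625) = 1 + (2.3)(-0.625) + (0.17)(-0.625)^2 + (-1.52)(-0.625)^3
  = 1 + (-1.4375) + (0.066406) + (0.371094) = 0.  So z_0 = -0.625 is a root, |z_0| = 0.625.
Divide out the factor (1 + 1.6 z) = (1 - z/z0) (since 1/z0 = -1.6):
  P(z) = (1 + 1.6 z)(1 + (0.7) z + (-0.95) z^2)
  [check: z-coef 0.7 - (-1.6) = 2.3; z^2-coef -0.95 - (-1.6)(0.7) = 0.17; z^3-coef -(-1.6)(-0.95) = -1.52.]
Remaining roots from the quadratic factor 1 + (0.7) z + (-0.95) z^2:
  Set 1 + (0.7) z + (-0.95) z^2 = 0, i.e. a z^2 + b z + c = 0 with a = -0.95, b = 0.7, c = 1.
  Discriminant D = b^2 - 4ac = (0.7)^2 - 4*(-0.95)*1 = 0.49 - (-3.8) = 4.29.
  D >= 0, so the roots are real: z = (-b +/- sqrt(D)) / (2a) = (-0.7 +/- 2.071232) / (-1.9).
    z_1 = (-0.7 + 2.071232) / (-1.9) = -0.7217,   |z_1| = 0.7217.
    z_2 = (-0.7 - 2.071232) / (-1.9) = 1.4585,   |z_2| = 1.4585.
Moduli of all roots: 0.6250, 0.7217, 1.4585.
All moduli strictly greater than 1? No.
Verdict: Not stationary.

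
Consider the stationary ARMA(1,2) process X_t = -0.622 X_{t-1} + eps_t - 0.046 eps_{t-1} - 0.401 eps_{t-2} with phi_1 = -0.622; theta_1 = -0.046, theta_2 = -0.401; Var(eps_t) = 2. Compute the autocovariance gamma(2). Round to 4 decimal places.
\gamma(2) = 0.0413

Multiply the model equation by X_{t-k} and take expectations. With theta_0 = psi_0 = 1 and psi_j the MA(infinity) weights, this gives
  gamma(k) - sum_i phi_i gamma(k-i) = c_k,
  c_k = sigma^2 * sum_{j=k..q} theta_j psi_{j-k}   (c_k = 0 for k > q),
using gamma(-m) = gamma(m).
psi-weights needed (psi_j = theta_j + sum_i phi_i psi_{j-i}):
  psi_1 = theta_1 + phi_1 = -0.046 + (-0.622) = -0.668
  psi_2 = theta_2 + phi_1 psi_1 = -0.401 + (-0.622)(-0.668) = 0.014496
Right-hand sides:
  c_0 = sigma^2 (1 + theta_1 psi_1 + theta_2 psi_2) = 2 * (1 + (-0.046)(-0.668) + (-0.401)(0.014496)) = 2 * 1.024915 = 2.04983
  c_1 = sigma^2 (theta_1 + theta_2 psi_1) = 2 * (-0.046 + (-0.401)(-0.668)) = 0.443736
  c_2 = sigma^2 theta_2 = 2 * (-0.401) = -0.802
Equations for k = 0 and k = 1 (AR order 1):
  gamma(0) = phi_1 gamma(1) + c_0
  gamma(1) = phi_1 gamma(0) + c_1
Substituting the second into the first: gamma(0) (1 - phi_1^2) = c_0 + phi_1 c_1, so
  gamma(0) = (c_0 + phi_1 c_1) / (1 - phi_1^2) = (2.04983 + (-0.622)(0.443736)) / (1 - (-0.622)^2) = 1.773826 / 0.613116 = 2.893133.
  gamma(1) = phi_1 gamma(0) + c_1 = (-0.622)(2.893133) + (0.443736) = -1.355793.
For k = 2: gamma(2) = phi_1 gamma(1) + c_2
  = (-0.622)(-1.355793) + (-0.802) = 0.041303.
Therefore gamma(2) = 0.0413 (to 4 decimal places).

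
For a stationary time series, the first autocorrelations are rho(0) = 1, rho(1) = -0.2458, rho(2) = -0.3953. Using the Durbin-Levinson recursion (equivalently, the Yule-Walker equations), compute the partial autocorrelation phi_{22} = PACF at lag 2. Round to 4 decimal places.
\phi_{22} = -0.4850

The PACF at lag k is phi_{kk}, the last component of the solution
to the Yule-Walker system G_k phi = r_k where
  (G_k)_{ij} = rho(|i - j|), (r_k)_i = rho(i), i,j = 1..k.
Equivalently, Durbin-Levinson gives phi_{kk} iteratively:
  phi_{11} = rho(1)
  phi_{kk} = [rho(k) - sum_{j=1..k-1} phi_{k-1,j} rho(k-j)]
            / [1 - sum_{j=1..k-1} phi_{k-1,j} rho(j)],
  phi_{k,j} = phi_{k-1,j} - phi_{kk} phi_{k-1,k-j},  j = 1..k-1.
Step k = 1:
  phi_11 = rho(1) = -0.2458.
Step k = 2:
  phi_22 = [rho(2) - phi_11 rho(1)] / [1 - phi_11 rho(1)] = [-0.3953 - (-0.2458)(-0.2458)] / [1 - (-0.2458)(-0.2458)]
         = -0.45571764 / 0.93958236 = -0.485.
Therefore phi_{22} = -0.4850.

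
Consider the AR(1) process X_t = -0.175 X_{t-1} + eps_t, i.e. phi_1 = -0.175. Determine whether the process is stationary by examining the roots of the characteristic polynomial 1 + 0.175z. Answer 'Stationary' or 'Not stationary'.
\text{Stationary}

The AR(p) characteristic polynomial is P(z) = 1 + 0.175z.
Stationarity requires all roots to lie outside the unit circle, i.e. |z| > 1 for every root.
This is linear in z: 1 + (0.175) z = 0  =>  z = -1/(0.175) = -5.714286,  |z| = 5.714286.
Moduli of all roots: 5.7143.
All moduli strictly greater than 1? Yes.
Verdict: Stationary.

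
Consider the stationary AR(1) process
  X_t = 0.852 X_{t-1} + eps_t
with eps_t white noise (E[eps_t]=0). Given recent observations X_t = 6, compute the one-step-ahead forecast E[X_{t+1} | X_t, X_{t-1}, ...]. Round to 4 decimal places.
E[X_{t+1} \mid \mathcal F_t] = 5.1120

For an AR(p) model X_t = c + sum_i phi_i X_{t-i} + eps_t, the
one-step-ahead conditional mean is
  E[X_{t+1} | X_t, ...] = c + sum_i phi_i X_{t+1-i}.
Substitute known values:
  E[X_{t+1} | ...] = (0.852) * (6)
                   = 5.1120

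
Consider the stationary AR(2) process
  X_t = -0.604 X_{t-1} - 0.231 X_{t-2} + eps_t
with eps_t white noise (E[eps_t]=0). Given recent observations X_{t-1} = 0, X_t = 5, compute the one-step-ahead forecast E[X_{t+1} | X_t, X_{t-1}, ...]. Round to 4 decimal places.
E[X_{t+1} \mid \mathcal F_t] = -3.0200

For an AR(p) model X_t = c + sum_i phi_i X_{t-i} + eps_t, the
one-step-ahead conditional mean is
  E[X_{t+1} | X_t, ...] = c + sum_i phi_i X_{t+1-i}.
Substitute known values:
  E[X_{t+1} | ...] = (-0.604) * (5) + (-0.231) * (0)
                   = -3.0200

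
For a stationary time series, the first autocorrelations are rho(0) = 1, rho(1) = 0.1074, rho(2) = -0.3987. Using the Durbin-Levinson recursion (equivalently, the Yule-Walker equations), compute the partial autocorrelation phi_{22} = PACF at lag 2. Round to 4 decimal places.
\phi_{22} = -0.4150

The PACF at lag k is phi_{kk}, the last component of the solution
to the Yule-Walker system G_k phi = r_k where
  (G_k)_{ij} = rho(|i - j|), (r_k)_i = rho(i), i,j = 1..k.
Equivalently, Durbin-Levinson gives phi_{kk} iteratively:
  phi_{11} = rho(1)
  phi_{kk} = [rho(k) - sum_{j=1..k-1} phi_{k-1,j} rho(k-j)]
            / [1 - sum_{j=1..k-1} phi_{k-1,j} rho(j)],
  phi_{k,j} = phi_{k-1,j} - phi_{kk} phi_{k-1,k-j},  j = 1..k-1.
Step k = 1:
  phi_11 = rho(1) = 0.1074.
Step k = 2:
  phi_22 = [rho(2) - phi_11 rho(1)] / [1 - phi_11 rho(1)] = [-0.3987 - (0.1074)(0.1074)] / [1 - (0.1074)(0.1074)]
         = -0.41023476 / 0.98846524 = -0.415.
Therefore phi_{22} = -0.4150.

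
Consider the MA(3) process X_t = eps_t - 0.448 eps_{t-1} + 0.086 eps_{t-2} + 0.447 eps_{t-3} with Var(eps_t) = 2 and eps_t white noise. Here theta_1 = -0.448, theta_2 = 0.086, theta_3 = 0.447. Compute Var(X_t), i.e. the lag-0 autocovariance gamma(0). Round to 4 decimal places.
\gamma(0) = 2.8158

For an MA(q) process X_t = eps_t + sum_i theta_i eps_{t-i} with
Var(eps_t) = sigma^2, the variance is
  gamma(0) = sigma^2 * (1 + sum_i theta_i^2).
  sum_i theta_i^2 = (-0.448)^2 + (0.086)^2 + (0.447)^2 = 0.200704 + 0.007396 + 0.199809 = 0.407909.
  gamma(0) = 2 * (1 + 0.407909) = 2 * 1.407909 = 2.815818, which rounds to 2.8158.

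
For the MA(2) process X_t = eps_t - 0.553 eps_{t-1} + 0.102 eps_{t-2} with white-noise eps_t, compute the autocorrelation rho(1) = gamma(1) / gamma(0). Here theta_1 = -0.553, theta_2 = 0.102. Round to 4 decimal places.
\rho(1) = -0.4630

For an MA(q) process with theta_0 = 1, the autocovariance is
  gamma(k) = sigma^2 * sum_{i=0..q-k} theta_i * theta_{i+k},
and rho(k) = gamma(k) / gamma(0). Sigma^2 cancels.
  numerator   = (1)*(-0.553) + (-0.553)*(0.102) = -0.609406.
  denominator = (1)^2 + (-0.553)^2 + (0.102)^2 = 1.316213.
  rho(1) = -0.609406 / 1.316213 = -0.4630.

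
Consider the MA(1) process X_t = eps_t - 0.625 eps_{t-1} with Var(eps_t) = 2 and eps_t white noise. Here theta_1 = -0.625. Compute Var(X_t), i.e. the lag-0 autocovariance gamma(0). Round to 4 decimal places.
\gamma(0) = 2.7813

For an MA(q) process X_t = eps_t + sum_i theta_i eps_{t-i} with
Var(eps_t) = sigma^2, the variance is
  gamma(0) = sigma^2 * (1 + sum_i theta_i^2).
  sum_i theta_i^2 = (-0.625)^2 = 0.390625.
  gamma(0) = 2 * (1 + 0.390625) = 2 * 1.390625 = 2.78125, which rounds to 2.7813.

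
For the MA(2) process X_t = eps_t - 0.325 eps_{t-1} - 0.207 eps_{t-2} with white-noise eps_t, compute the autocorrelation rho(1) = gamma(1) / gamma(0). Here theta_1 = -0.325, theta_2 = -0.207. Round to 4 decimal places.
\rho(1) = -0.2244

For an MA(q) process with theta_0 = 1, the autocovariance is
  gamma(k) = sigma^2 * sum_{i=0..q-k} theta_i * theta_{i+k},
and rho(k) = gamma(k) / gamma(0). Sigma^2 cancels.
  numerator   = (1)*(-0.325) + (-0.325)*(-0.207) = -0.257725.
  denominator = (1)^2 + (-0.325)^2 + (-0.207)^2 = 1.148474.
  rho(1) = -0.257725 / 1.148474 = -0.2244.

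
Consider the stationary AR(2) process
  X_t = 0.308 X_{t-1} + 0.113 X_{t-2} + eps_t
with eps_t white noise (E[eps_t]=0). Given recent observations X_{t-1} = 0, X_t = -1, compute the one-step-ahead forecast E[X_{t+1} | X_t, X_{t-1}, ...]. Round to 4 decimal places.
E[X_{t+1} \mid \mathcal F_t] = -0.3080

For an AR(p) model X_t = c + sum_i phi_i X_{t-i} + eps_t, the
one-step-ahead conditional mean is
  E[X_{t+1} | X_t, ...] = c + sum_i phi_i X_{t+1-i}.
Substitute known values:
  E[X_{t+1} | ...] = (0.308) * (-1) + (0.113) * (0)
                   = -0.3080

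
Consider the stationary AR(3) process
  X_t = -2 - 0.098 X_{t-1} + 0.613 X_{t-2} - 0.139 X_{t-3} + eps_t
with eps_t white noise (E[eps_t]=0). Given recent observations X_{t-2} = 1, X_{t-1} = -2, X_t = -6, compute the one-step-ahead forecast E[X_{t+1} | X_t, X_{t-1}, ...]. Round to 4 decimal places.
E[X_{t+1} \mid \mathcal F_t] = -2.7770

For an AR(p) model X_t = c + sum_i phi_i X_{t-i} + eps_t, the
one-step-ahead conditional mean is
  E[X_{t+1} | X_t, ...] = c + sum_i phi_i X_{t+1-i}.
Substitute known values:
  E[X_{t+1} | ...] = -2 + (-0.098) * (-6) + (0.613) * (-2) + (-0.139) * (1)
                   = -2.7770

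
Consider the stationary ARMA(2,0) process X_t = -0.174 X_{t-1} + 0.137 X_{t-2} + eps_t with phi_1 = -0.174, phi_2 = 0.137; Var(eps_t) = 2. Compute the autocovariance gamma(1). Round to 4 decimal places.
\gamma(1) = -0.4284

Multiply the model equation by X_{t-k} and take expectations. With theta_0 = psi_0 = 1 and psi_j the MA(infinity) weights, this gives
  gamma(k) - sum_i phi_i gamma(k-i) = c_k,
  c_k = sigma^2 * sum_{j=k..q} theta_j psi_{j-k}   (c_k = 0 for k > q),
using gamma(-m) = gamma(m).
Pure AR (q = 0): c_0 = sigma^2 = 2, c_k = 0 for k >= 1.
Equations for k = 0, 1, 2 (AR order 2, c_2 = 0):
  (E0) gamma(0) = phi_1 gamma(1) + phi_2 gamma(2) + c_0
  (E1) gamma(1) = phi_1 gamma(0) + phi_2 gamma(1) + c_1
  (E2) gamma(2) = phi_1 gamma(1) + phi_2 gamma(0)
From (E1): gamma(1) = A gamma(0) + B with
  A = phi_1 / (1 - phi_2) = -0.174 / 0.863 = -0.201622,   B = c_1 / (1 - phi_2) = 0 / 0.863 = 0.
Insert (E2) into (E0): gamma(0) (1 - phi_2^2) = phi_1 (1 + phi_2) gamma(1) + c_0.
  phi_1 (1 + phi_2) = (-0.174)(1.137) = -0.197838,   1 - phi_2^2 = 0.981231.
Replace gamma(1) by A gamma(0) + B and collect gamma(0):
  gamma(0) [0.981231 - (-0.197838)(-0.201622)] = c_0 = 2
  gamma(0) * 0.941342 = 2
  gamma(0) = 2 / 0.941342 = 2.124625.
  gamma(1) = A gamma(0) = (-0.201622)(2.124625) = -0.428372.
Therefore gamma(1) = -0.4284 (to 4 decimal places).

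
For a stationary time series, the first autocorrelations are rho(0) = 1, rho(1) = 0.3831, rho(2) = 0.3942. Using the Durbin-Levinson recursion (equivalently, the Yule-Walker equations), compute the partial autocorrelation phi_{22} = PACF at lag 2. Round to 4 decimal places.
\phi_{22} = 0.2900

The PACF at lag k is phi_{kk}, the last component of the solution
to the Yule-Walker system G_k phi = r_k where
  (G_k)_{ij} = rho(|i - j|), (r_k)_i = rho(i), i,j = 1..k.
Equivalently, Durbin-Levinson gives phi_{kk} iteratively:
  phi_{11} = rho(1)
  phi_{kk} = [rho(k) - sum_{j=1..k-1} phi_{k-1,j} rho(k-j)]
            / [1 - sum_{j=1..k-1} phi_{k-1,j} rho(j)],
  phi_{k,j} = phi_{k-1,j} - phi_{kk} phi_{k-1,k-j},  j = 1..k-1.
Step k = 1:
  phi_11 = rho(1) = 0.3831.
Step k = 2:
  phi_22 = [rho(2) - phi_11 rho(1)] / [1 - phi_11 rho(1)] = [0.3942 - (0.3831)(0.3831)] / [1 - (0.3831)(0.3831)]
         = 0.24743439 / 0.85323439 = 0.29.
Therefore phi_{22} = 0.2900.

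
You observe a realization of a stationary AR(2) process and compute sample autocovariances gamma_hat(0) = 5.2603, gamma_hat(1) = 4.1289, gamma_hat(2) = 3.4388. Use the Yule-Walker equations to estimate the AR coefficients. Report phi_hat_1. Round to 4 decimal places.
\hat\phi_{1} = 0.7080

The Yule-Walker equations for an AR(p) process read, in matrix form,
  Gamma_p phi = r_p,   with   (Gamma_p)_{ij} = gamma(|i - j|),
                       (r_p)_i = gamma(i),   i,j = 1..p.
Substitute the sample gammas (Toeplitz matrix and right-hand side of size 2):
  Gamma_p = [[5.2603, 4.1289], [4.1289, 5.2603]]
  r_p     = [4.1289, 3.4388]
Written out:
  5.2603 phi_1 + 4.1289 phi_2 = 4.1289
  4.1289 phi_1 + 5.2603 phi_2 = 3.4388
Solve by Cramer's rule:
  det = gamma(0)^2 - gamma(1)^2 = (5.2603)^2 - (4.1289)^2 = 27.67075609 - 17.04781521 = 10.62294088
  phi_hat_1 = [gamma(1) gamma(0) - gamma(1) gamma(2)] / det = [(4.1289)(5.2603) - (4.1289)(3.4388)] / 10.62294088 = 7.52079135 / 10.62294088 = 0.708
  phi_hat_2 = [gamma(0) gamma(2) - gamma(1)^2] / det = [(5.2603)(3.4388) - (4.1289)^2] / 10.62294088 = 1.04130443 / 10.62294088 = 0.098
So phi_hat = [0.7080, 0.0980].
Therefore phi_hat_1 = 0.7080.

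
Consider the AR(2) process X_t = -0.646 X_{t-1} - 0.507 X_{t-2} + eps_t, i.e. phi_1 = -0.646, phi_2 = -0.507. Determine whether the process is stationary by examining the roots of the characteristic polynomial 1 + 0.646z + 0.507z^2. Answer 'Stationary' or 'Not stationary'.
\text{Stationary}

The AR(p) characteristic polynomial is P(z) = 1 + 0.646z + 0.507z^2.
Stationarity requires all roots to lie outside the unit circle, i.e. |z| > 1 for every root.
Set 1 + (0.646) z + (0.507) z^2 = 0, i.e. a z^2 + b z + c = 0 with a = 0.507, b = 0.646, c = 1.
Discriminant D = b^2 - 4ac = (0.646)^2 - 4*(0.507)*1 = 0.417316 - (2.028) = -1.610684.
D < 0, so the roots are the complex-conjugate pair z = (-b +/- i sqrt(-D)) / (2a) = -0.6371 +/- 1.2516i.
For a conjugate pair |z|^2 = z * conj(z) = (product of roots) = c/a = 1/(0.507) = 1.972387, so |z| = sqrt(1.972387) = 1.4044 for both roots.
Moduli of all roots: 1.4044, 1.4044.
All moduli strictly greater than 1? Yes.
Verdict: Stationary.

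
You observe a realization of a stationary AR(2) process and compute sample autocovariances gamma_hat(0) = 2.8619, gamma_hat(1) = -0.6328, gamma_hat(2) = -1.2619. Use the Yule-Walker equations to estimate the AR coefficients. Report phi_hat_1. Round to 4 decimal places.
\hat\phi_{1} = -0.3350

The Yule-Walker equations for an AR(p) process read, in matrix form,
  Gamma_p phi = r_p,   with   (Gamma_p)_{ij} = gamma(|i - j|),
                       (r_p)_i = gamma(i),   i,j = 1..p.
Substitute the sample gammas (Toeplitz matrix and right-hand side of size 2):
  Gamma_p = [[2.8619, -0.6328], [-0.6328, 2.8619]]
  r_p     = [-0.6328, -1.2619]
Written out:
  2.8619 phi_1 - 0.6328 phi_2 = -0.6328
  -0.6328 phi_1 + 2.8619 phi_2 = -1.2619
Solve by Cramer's rule:
  det = gamma(0)^2 - gamma(1)^2 = (2.8619)^2 - (-0.6328)^2 = 8.19047161 - 0.40043584 = 7.79003577
  phi_hat_1 = [gamma(1) gamma(0) - gamma(1) gamma(2)] / det = [(-0.6328)(2.8619) - (-0.6328)(-1.2619)] / 7.79003577 = -2.60954064 / 7.79003577 = -0.335
  phi_hat_2 = [gamma(0) gamma(2) - gamma(1)^2] / det = [(2.8619)(-1.2619) - (-0.6328)^2] / 7.79003577 = -4.01186745 / 7.79003577 = -0.515
So phi_hat = [-0.3350, -0.5150].
Therefore phi_hat_1 = -0.3350.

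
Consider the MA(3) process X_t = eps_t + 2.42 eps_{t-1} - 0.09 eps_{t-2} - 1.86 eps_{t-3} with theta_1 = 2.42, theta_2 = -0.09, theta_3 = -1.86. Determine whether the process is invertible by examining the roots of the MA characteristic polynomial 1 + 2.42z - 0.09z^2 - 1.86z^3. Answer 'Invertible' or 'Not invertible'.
\text{Not invertible}

The MA(q) characteristic polynomial is P(z) = 1 + 2.42z - 0.09z^2 - 1.86z^3.
Invertibility requires all roots to lie outside the unit circle, i.e. |z| > 1 for every root.
Degree 3: look for a simple real root z0 first, then factor out (1 - z/z0) and solve the remaining quadratic.
Testing z0 = -0.5: P(-0.5) = 1 + (2.42)(-0.5) + (-0.09)(-0.5)^2 + (-1.86)(-0.5)^3
  = 1 + (-1.21) + (-0.0225) + (0.2325) = 0.  So z_0 = -0.5 is a root, |z_0| = 0.5.
Divide out the factor (1 + 2 z) = (1 - z/z0) (since 1/z0 = -2):
  P(z) = (1 + 2 z)(1 + (0.42) z + (-0.93) z^2)
  [check: z-coef 0.42 - (-2) = 2.42; z^2-coef -0.93 - (-2)(0.42) = -0.09; z^3-coef -(-2)(-0.93) = -1.86.]
Remaining roots from the quadratic factor 1 + (0.42) z + (-0.93) z^2:
  Set 1 + (0.42) z + (-0.93) z^2 = 0, i.e. a z^2 + b z + c = 0 with a = -0.93, b = 0.42, c = 1.
  Discriminant D = b^2 - 4ac = (0.42)^2 - 4*(-0.93)*1 = 0.1764 - (-3.72) = 3.8964.
  D >= 0, so the roots are real: z = (-b +/- sqrt(D)) / (2a) = (-0.42 +/- 1.97393) / (-1.86).
    z_1 = (-0.42 + 1.97393) / (-1.86) = -0.8354,   |z_1| = 0.8354.
    z_2 = (-0.42 - 1.97393) / (-1.86) = 1.2871,   |z_2| = 1.2871.
Moduli of all roots: 0.5000, 0.8354, 1.2871.
All moduli strictly greater than 1? No.
Verdict: Not invertible.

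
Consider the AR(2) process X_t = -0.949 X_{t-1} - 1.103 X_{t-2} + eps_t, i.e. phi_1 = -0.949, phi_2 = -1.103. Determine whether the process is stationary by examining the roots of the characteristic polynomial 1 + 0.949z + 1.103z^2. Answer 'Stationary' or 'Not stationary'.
\text{Not stationary}

The AR(p) characteristic polynomial is P(z) = 1 + 0.949z + 1.103z^2.
Stationarity requires all roots to lie outside the unit circle, i.e. |z| > 1 for every root.
Set 1 + (0.949) z + (1.103) z^2 = 0, i.e. a z^2 + b z + c = 0 with a = 1.103, b = 0.949, c = 1.
Discriminant D = b^2 - 4ac = (0.949)^2 - 4*(1.103)*1 = 0.900601 - (4.412) = -3.511399.
D < 0, so the roots are the complex-conjugate pair z = (-b +/- i sqrt(-D)) / (2a) = -0.4302 +/- 0.8494i.
For a conjugate pair |z|^2 = z * conj(z) = (product of roots) = c/a = 1/(1.103) = 0.906618, so |z| = sqrt(0.906618) = 0.9522 for both roots.
Moduli of all roots: 0.9522, 0.9522.
All moduli strictly greater than 1? No.
Verdict: Not stationary.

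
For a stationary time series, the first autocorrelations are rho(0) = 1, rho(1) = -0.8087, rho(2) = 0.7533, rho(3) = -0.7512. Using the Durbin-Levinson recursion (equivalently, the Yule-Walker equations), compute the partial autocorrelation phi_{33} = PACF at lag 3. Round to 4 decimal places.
\phi_{33} = -0.2669

The PACF at lag k is phi_{kk}, the last component of the solution
to the Yule-Walker system G_k phi = r_k where
  (G_k)_{ij} = rho(|i - j|), (r_k)_i = rho(i), i,j = 1..k.
Equivalently, Durbin-Levinson gives phi_{kk} iteratively:
  phi_{11} = rho(1)
  phi_{kk} = [rho(k) - sum_{j=1..k-1} phi_{k-1,j} rho(k-j)]
            / [1 - sum_{j=1..k-1} phi_{k-1,j} rho(j)],
  phi_{k,j} = phi_{k-1,j} - phi_{kk} phi_{k-1,k-j},  j = 1..k-1.
Step k = 1:
  phi_11 = rho(1) = -0.8087.
Step k = 2:
  phi_22 = [rho(2) - phi_11 rho(1)] / [1 - phi_11 rho(1)] = [0.7533 - (-0.8087)(-0.8087)] / [1 - (-0.8087)(-0.8087)]
         = 0.09930431 / 0.34600431 = 0.287003.
  Update: phi_21 = phi_11 - phi_22 phi_11 = -0.8087 - (0.287003)(-0.8087) = -0.576601.
Step k = 3:
  phi_33 = [rho(3) - phi_21 rho(2) - phi_22 rho(1)] / [1 - phi_21 rho(1) - phi_22 rho(2)]
    numerator   = -0.7512 - (-0.576601)(0.7533) - (0.287003)(-0.8087) = -0.08474737
    denominator = 1 - (-0.576601)(-0.8087) - (0.287003)(0.7533) = 0.31750367
  phi_33 = -0.08474737 / 0.31750367 = -0.2669.
Therefore phi_{33} = -0.2669.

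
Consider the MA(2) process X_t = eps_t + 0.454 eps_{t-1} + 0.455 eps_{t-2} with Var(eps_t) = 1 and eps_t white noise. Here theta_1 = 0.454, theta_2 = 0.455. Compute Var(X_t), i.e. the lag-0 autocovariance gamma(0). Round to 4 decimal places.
\gamma(0) = 1.4131

For an MA(q) process X_t = eps_t + sum_i theta_i eps_{t-i} with
Var(eps_t) = sigma^2, the variance is
  gamma(0) = sigma^2 * (1 + sum_i theta_i^2).
  sum_i theta_i^2 = (0.454)^2 + (0.455)^2 = 0.206116 + 0.207025 = 0.413141.
  gamma(0) = 1 * (1 + 0.413141) = 1 * 1.413141 = 1.413141, which rounds to 1.4131.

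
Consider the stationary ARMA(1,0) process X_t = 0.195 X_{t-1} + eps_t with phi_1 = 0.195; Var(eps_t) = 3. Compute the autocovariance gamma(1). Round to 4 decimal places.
\gamma(1) = 0.6081

Multiply the model equation by X_{t-k} and take expectations. With theta_0 = psi_0 = 1 and psi_j the MA(infinity) weights, this gives
  gamma(k) - sum_i phi_i gamma(k-i) = c_k,
  c_k = sigma^2 * sum_{j=k..q} theta_j psi_{j-k}   (c_k = 0 for k > q),
using gamma(-m) = gamma(m).
Pure AR (q = 0): c_0 = sigma^2 = 3, c_k = 0 for k >= 1.
Equations for k = 0 and k = 1 (AR order 1):
  gamma(0) = phi_1 gamma(1) + c_0
  gamma(1) = phi_1 gamma(0) + c_1
Substituting the second into the first: gamma(0) (1 - phi_1^2) = c_0 + phi_1 c_1, so
  gamma(0) = c_0 / (1 - phi_1^2) = 3 / (1 - (0.195)^2) = 3 / 0.961975 = 3.118584.
  gamma(1) = phi_1 gamma(0) = (0.195)(3.118584) = 0.608124.
Therefore gamma(1) = 0.6081 (to 4 decimal places).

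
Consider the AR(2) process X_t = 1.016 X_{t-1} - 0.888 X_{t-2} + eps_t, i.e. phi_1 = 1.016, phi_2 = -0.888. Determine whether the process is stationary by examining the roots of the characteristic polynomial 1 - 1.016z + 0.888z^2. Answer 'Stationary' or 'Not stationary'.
\text{Stationary}

The AR(p) characteristic polynomial is P(z) = 1 - 1.016z + 0.888z^2.
Stationarity requires all roots to lie outside the unit circle, i.e. |z| > 1 for every root.
Set 1 + (-1.016) z + (0.888) z^2 = 0, i.e. a z^2 + b z + c = 0 with a = 0.888, b = -1.016, c = 1.
Discriminant D = b^2 - 4ac = (-1.016)^2 - 4*(0.888)*1 = 1.032256 - (3.552) = -2.519744.
D < 0, so the roots are the complex-conjugate pair z = (-b +/- i sqrt(-D)) / (2a) = 0.5721 +/- 0.8938i.
For a conjugate pair |z|^2 = z * conj(z) = (product of roots) = c/a = 1/(0.888) = 1.126126, so |z| = sqrt(1.126126) = 1.0612 for both roots.
Moduli of all roots: 1.0612, 1.0612.
All moduli strictly greater than 1? Yes.
Verdict: Stationary.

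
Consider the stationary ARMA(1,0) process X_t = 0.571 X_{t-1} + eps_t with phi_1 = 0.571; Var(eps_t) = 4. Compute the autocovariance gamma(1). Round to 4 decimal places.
\gamma(1) = 3.3889

Multiply the model equation by X_{t-k} and take expectations. With theta_0 = psi_0 = 1 and psi_j the MA(infinity) weights, this gives
  gamma(k) - sum_i phi_i gamma(k-i) = c_k,
  c_k = sigma^2 * sum_{j=k..q} theta_j psi_{j-k}   (c_k = 0 for k > q),
using gamma(-m) = gamma(m).
Pure AR (q = 0): c_0 = sigma^2 = 4, c_k = 0 for k >= 1.
Equations for k = 0 and k = 1 (AR order 1):
  gamma(0) = phi_1 gamma(1) + c_0
  gamma(1) = phi_1 gamma(0) + c_1
Substituting the second into the first: gamma(0) (1 - phi_1^2) = c_0 + phi_1 c_1, so
  gamma(0) = c_0 / (1 - phi_1^2) = 4 / (1 - (0.571)^2) = 4 / 0.673959 = 5.935079.
  gamma(1) = phi_1 gamma(0) = (0.571)(5.935079) = 3.38893.
Therefore gamma(1) = 3.3889 (to 4 decimal places).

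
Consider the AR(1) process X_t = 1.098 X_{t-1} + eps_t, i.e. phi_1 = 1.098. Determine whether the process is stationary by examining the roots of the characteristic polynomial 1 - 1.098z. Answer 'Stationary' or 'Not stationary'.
\text{Not stationary}

The AR(p) characteristic polynomial is P(z) = 1 - 1.098z.
Stationarity requires all roots to lie outside the unit circle, i.e. |z| > 1 for every root.
This is linear in z: 1 + (-1.098) z = 0  =>  z = -1/(-1.098) = 0.910747,  |z| = 0.910747.
Moduli of all roots: 0.9107.
All moduli strictly greater than 1? No.
Verdict: Not stationary.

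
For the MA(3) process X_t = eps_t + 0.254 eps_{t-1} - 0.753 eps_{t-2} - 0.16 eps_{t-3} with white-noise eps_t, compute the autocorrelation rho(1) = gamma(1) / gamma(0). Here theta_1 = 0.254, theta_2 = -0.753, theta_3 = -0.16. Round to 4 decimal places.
\rho(1) = 0.1106

For an MA(q) process with theta_0 = 1, the autocovariance is
  gamma(k) = sigma^2 * sum_{i=0..q-k} theta_i * theta_{i+k},
and rho(k) = gamma(k) / gamma(0). Sigma^2 cancels.
  numerator   = (1)*(0.254) + (0.254)*(-0.753) + (-0.753)*(-0.16) = 0.183218.
  denominator = (1)^2 + (0.254)^2 + (-0.753)^2 + (-0.16)^2 = 1.657125.
  rho(1) = 0.183218 / 1.657125 = 0.1106.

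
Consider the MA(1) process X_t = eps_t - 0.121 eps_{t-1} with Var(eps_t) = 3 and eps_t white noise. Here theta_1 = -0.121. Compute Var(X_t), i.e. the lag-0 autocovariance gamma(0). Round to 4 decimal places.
\gamma(0) = 3.0439

For an MA(q) process X_t = eps_t + sum_i theta_i eps_{t-i} with
Var(eps_t) = sigma^2, the variance is
  gamma(0) = sigma^2 * (1 + sum_i theta_i^2).
  sum_i theta_i^2 = (-0.121)^2 = 0.014641.
  gamma(0) = 3 * (1 + 0.014641) = 3 * 1.014641 = 3.043923, which rounds to 3.0439.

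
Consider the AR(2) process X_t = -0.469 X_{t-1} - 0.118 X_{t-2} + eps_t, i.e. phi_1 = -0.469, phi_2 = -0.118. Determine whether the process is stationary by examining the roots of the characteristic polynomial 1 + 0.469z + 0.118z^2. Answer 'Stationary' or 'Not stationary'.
\text{Stationary}

The AR(p) characteristic polynomial is P(z) = 1 + 0.469z + 0.118z^2.
Stationarity requires all roots to lie outside the unit circle, i.e. |z| > 1 for every root.
Set 1 + (0.469) z + (0.118) z^2 = 0, i.e. a z^2 + b z + c = 0 with a = 0.118, b = 0.469, c = 1.
Discriminant D = b^2 - 4ac = (0.469)^2 - 4*(0.118)*1 = 0.219961 - (0.472) = -0.252039.
D < 0, so the roots are the complex-conjugate pair z = (-b +/- i sqrt(-D)) / (2a) = -1.9873 +/- 2.1273i.
For a conjugate pair |z|^2 = z * conj(z) = (product of roots) = c/a = 1/(0.118) = 8.474576, so |z| = sqrt(8.474576) = 2.9111 for both roots.
Moduli of all roots: 2.9111, 2.9111.
All moduli strictly greater than 1? Yes.
Verdict: Stationary.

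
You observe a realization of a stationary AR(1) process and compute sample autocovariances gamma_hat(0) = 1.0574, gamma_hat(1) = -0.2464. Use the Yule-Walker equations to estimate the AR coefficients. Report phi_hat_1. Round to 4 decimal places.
\hat\phi_{1} = -0.2330

The Yule-Walker equations for an AR(p) process read, in matrix form,
  Gamma_p phi = r_p,   with   (Gamma_p)_{ij} = gamma(|i - j|),
                       (r_p)_i = gamma(i),   i,j = 1..p.
Substitute the sample gammas (Toeplitz matrix and right-hand side of size 1):
  Gamma_p = [[1.0574]]
  r_p     = [-0.2464]
With p = 1 this is the single equation gamma(0) phi_1 = gamma(1):
  phi_hat_1 = gamma(1) / gamma(0) = -0.2464 / 1.0574 = -0.2330.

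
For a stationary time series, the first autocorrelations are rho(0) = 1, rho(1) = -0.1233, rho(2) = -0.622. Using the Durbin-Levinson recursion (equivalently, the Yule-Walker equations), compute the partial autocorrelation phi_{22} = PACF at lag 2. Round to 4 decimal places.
\phi_{22} = -0.6470

The PACF at lag k is phi_{kk}, the last component of the solution
to the Yule-Walker system G_k phi = r_k where
  (G_k)_{ij} = rho(|i - j|), (r_k)_i = rho(i), i,j = 1..k.
Equivalently, Durbin-Levinson gives phi_{kk} iteratively:
  phi_{11} = rho(1)
  phi_{kk} = [rho(k) - sum_{j=1..k-1} phi_{k-1,j} rho(k-j)]
            / [1 - sum_{j=1..k-1} phi_{k-1,j} rho(j)],
  phi_{k,j} = phi_{k-1,j} - phi_{kk} phi_{k-1,k-j},  j = 1..k-1.
Step k = 1:
  phi_11 = rho(1) = -0.1233.
Step k = 2:
  phi_22 = [rho(2) - phi_11 rho(1)] / [1 - phi_11 rho(1)] = [-0.622 - (-0.1233)(-0.1233)] / [1 - (-0.1233)(-0.1233)]
         = -0.63720289 / 0.98479711 = -0.647.
Therefore phi_{22} = -0.6470.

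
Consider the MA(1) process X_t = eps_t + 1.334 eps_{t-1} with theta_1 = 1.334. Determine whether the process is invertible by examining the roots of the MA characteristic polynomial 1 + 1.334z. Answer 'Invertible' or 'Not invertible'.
\text{Not invertible}

The MA(q) characteristic polynomial is P(z) = 1 + 1.334z.
Invertibility requires all roots to lie outside the unit circle, i.e. |z| > 1 for every root.
This is linear in z: 1 + (1.334) z = 0  =>  z = -1/(1.334) = -0.749625,  |z| = 0.749625.
Moduli of all roots: 0.7496.
All moduli strictly greater than 1? No.
Verdict: Not invertible.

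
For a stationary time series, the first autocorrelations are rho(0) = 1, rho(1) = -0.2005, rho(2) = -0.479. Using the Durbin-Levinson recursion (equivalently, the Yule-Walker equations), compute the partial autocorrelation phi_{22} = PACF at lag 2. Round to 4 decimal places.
\phi_{22} = -0.5409

The PACF at lag k is phi_{kk}, the last component of the solution
to the Yule-Walker system G_k phi = r_k where
  (G_k)_{ij} = rho(|i - j|), (r_k)_i = rho(i), i,j = 1..k.
Equivalently, Durbin-Levinson gives phi_{kk} iteratively:
  phi_{11} = rho(1)
  phi_{kk} = [rho(k) - sum_{j=1..k-1} phi_{k-1,j} rho(k-j)]
            / [1 - sum_{j=1..k-1} phi_{k-1,j} rho(j)],
  phi_{k,j} = phi_{k-1,j} - phi_{kk} phi_{k-1,k-j},  j = 1..k-1.
Step k = 1:
  phi_11 = rho(1) = -0.2005.
Step k = 2:
  phi_22 = [rho(2) - phi_11 rho(1)] / [1 - phi_11 rho(1)] = [-0.479 - (-0.2005)(-0.2005)] / [1 - (-0.2005)(-0.2005)]
         = -0.51920025 / 0.95979975 = -0.5409.
Therefore phi_{22} = -0.5409.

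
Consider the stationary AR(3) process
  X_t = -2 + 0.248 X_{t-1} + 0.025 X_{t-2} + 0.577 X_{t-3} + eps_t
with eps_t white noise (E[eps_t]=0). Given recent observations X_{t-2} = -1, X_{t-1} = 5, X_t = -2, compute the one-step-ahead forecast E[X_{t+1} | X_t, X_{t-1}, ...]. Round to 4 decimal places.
E[X_{t+1} \mid \mathcal F_t] = -2.9480

For an AR(p) model X_t = c + sum_i phi_i X_{t-i} + eps_t, the
one-step-ahead conditional mean is
  E[X_{t+1} | X_t, ...] = c + sum_i phi_i X_{t+1-i}.
Substitute known values:
  E[X_{t+1} | ...] = -2 + (0.248) * (-2) + (0.025) * (5) + (0.577) * (-1)
                   = -2.9480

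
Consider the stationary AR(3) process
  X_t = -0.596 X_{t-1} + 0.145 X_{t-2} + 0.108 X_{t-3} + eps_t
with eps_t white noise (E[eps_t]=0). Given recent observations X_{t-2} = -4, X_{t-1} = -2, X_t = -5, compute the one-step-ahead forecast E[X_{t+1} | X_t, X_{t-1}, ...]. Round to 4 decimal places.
E[X_{t+1} \mid \mathcal F_t] = 2.2580

For an AR(p) model X_t = c + sum_i phi_i X_{t-i} + eps_t, the
one-step-ahead conditional mean is
  E[X_{t+1} | X_t, ...] = c + sum_i phi_i X_{t+1-i}.
Substitute known values:
  E[X_{t+1} | ...] = (-0.596) * (-5) + (0.145) * (-2) + (0.108) * (-4)
                   = 2.2580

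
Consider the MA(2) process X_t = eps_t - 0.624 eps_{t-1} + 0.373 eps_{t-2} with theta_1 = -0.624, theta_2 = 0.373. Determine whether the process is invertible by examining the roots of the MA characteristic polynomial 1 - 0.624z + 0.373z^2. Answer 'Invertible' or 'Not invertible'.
\text{Invertible}

The MA(q) characteristic polynomial is P(z) = 1 - 0.624z + 0.373z^2.
Invertibility requires all roots to lie outside the unit circle, i.e. |z| > 1 for every root.
Set 1 + (-0.624) z + (0.373) z^2 = 0, i.e. a z^2 + b z + c = 0 with a = 0.373, b = -0.624, c = 1.
Discriminant D = b^2 - 4ac = (-0.624)^2 - 4*(0.373)*1 = 0.389376 - (1.492) = -1.102624.
D < 0, so the roots are the complex-conjugate pair z = (-b +/- i sqrt(-D)) / (2a) = 0.8365 +/- 1.4076i.
For a conjugate pair |z|^2 = z * conj(z) = (product of roots) = c/a = 1/(0.373) = 2.680965, so |z| = sqrt(2.680965) = 1.6374 for both roots.
Moduli of all roots: 1.6374, 1.6374.
All moduli strictly greater than 1? Yes.
Verdict: Invertible.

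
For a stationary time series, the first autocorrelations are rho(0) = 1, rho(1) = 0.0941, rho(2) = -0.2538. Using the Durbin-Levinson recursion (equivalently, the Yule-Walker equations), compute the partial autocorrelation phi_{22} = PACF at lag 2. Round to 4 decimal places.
\phi_{22} = -0.2650

The PACF at lag k is phi_{kk}, the last component of the solution
to the Yule-Walker system G_k phi = r_k where
  (G_k)_{ij} = rho(|i - j|), (r_k)_i = rho(i), i,j = 1..k.
Equivalently, Durbin-Levinson gives phi_{kk} iteratively:
  phi_{11} = rho(1)
  phi_{kk} = [rho(k) - sum_{j=1..k-1} phi_{k-1,j} rho(k-j)]
            / [1 - sum_{j=1..k-1} phi_{k-1,j} rho(j)],
  phi_{k,j} = phi_{k-1,j} - phi_{kk} phi_{k-1,k-j},  j = 1..k-1.
Step k = 1:
  phi_11 = rho(1) = 0.0941.
Step k = 2:
  phi_22 = [rho(2) - phi_11 rho(1)] / [1 - phi_11 rho(1)] = [-0.2538 - (0.0941)(0.0941)] / [1 - (0.0941)(0.0941)]
         = -0.26265481 / 0.99114519 = -0.265.
Therefore phi_{22} = -0.2650.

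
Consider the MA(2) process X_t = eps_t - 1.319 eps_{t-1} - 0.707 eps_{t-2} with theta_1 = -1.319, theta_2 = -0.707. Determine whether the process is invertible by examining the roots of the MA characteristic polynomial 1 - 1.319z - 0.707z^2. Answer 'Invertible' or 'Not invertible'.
\text{Not invertible}

The MA(q) characteristic polynomial is P(z) = 1 - 1.319z - 0.707z^2.
Invertibility requires all roots to lie outside the unit circle, i.e. |z| > 1 for every root.
Set 1 + (-1.319) z + (-0.707) z^2 = 0, i.e. a z^2 + b z + c = 0 with a = -0.707, b = -1.319, c = 1.
Discriminant D = b^2 - 4ac = (-1.319)^2 - 4*(-0.707)*1 = 1.739761 - (-2.828) = 4.567761.
D >= 0, so the roots are real: z = (-b +/- sqrt(D)) / (2a) = (1.319 +/- 2.137232) / (-1.414).
  z_1 = (1.319 + 2.137232) / (-1.414) = -2.4443,   |z_1| = 2.4443.
  z_2 = (1.319 - 2.137232) / (-1.414) = 0.5787,   |z_2| = 0.5787.
Moduli of all roots: 2.4443, 0.5787.
All moduli strictly greater than 1? No.
Verdict: Not invertible.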